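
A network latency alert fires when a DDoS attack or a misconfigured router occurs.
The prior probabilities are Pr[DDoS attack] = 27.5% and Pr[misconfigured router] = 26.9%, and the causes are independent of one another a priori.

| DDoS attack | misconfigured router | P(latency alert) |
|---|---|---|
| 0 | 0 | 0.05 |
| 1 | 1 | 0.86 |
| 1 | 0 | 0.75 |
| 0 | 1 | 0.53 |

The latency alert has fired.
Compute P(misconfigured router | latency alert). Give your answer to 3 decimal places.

P(misconfigured router | latency alert) ≈ 0.485

Sum P(latency alert|·) weighted by the priors over the 4 (DDoS attack, misconfigured router) configurations:
  P(latency alert) = 0.05·0.725·0.731 + 0.53·0.725·0.269 + 0.75·0.275·0.731 + 0.86·0.275·0.269
        = 0.026499 + 0.103363 + 0.150769 + 0.063619 = 0.344250
The terms with misconfigured router present sum to 0.166982, so
  P(misconfigured router | latency alert) = 0.166982 / 0.344250 ≈ 0.485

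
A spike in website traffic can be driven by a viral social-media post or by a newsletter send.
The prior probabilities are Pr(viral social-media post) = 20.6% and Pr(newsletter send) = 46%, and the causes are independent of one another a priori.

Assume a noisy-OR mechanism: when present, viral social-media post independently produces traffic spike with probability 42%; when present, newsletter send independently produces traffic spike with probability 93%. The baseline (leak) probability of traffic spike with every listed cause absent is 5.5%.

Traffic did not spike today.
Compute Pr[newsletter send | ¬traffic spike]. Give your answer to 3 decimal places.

Pr[newsletter send | ¬traffic spike] ≈ 0.056

Under noisy-OR, P(traffic spike | causes) = 1 − (1−0.055)·∏(1−qᵢ) over the active causes.
Numerator (weight on configurations with newsletter send): 0.024161 + 0.003636 = 0.027797
The normalizing constant is 0.945×0.794×0.54 + 0.06615×0.794×0.46 + 0.5481×0.206×0.54 + 0.038367×0.206×0.46 = 0.493946
Posterior = 0.027797 / 0.493946 ≈ 0.056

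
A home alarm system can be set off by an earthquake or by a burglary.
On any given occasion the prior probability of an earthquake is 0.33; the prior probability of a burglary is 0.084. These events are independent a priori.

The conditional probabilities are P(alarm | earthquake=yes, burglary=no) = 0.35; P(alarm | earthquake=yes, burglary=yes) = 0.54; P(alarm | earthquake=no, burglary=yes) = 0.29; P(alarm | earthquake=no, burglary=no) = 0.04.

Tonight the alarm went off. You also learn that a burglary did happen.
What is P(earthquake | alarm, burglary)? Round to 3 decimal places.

Numerator (weight on configurations with earthquake): 0.54*0.33 = 0.178200
The normalizing constant is 0.29*0.67 + 0.54*0.33 = 0.372500
P(earthquake | alarm, burglary) = 0.178200/0.372500 ≈ 0.478

P(earthquake | alarm, burglary) ≈ 0.478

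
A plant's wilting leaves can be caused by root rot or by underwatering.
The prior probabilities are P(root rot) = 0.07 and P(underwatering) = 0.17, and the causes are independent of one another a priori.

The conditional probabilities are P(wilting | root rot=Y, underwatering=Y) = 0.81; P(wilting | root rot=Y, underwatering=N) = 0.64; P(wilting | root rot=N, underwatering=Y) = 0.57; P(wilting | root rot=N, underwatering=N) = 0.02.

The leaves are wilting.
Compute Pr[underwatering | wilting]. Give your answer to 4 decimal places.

Pr[underwatering | wilting] ≈ 0.6547

P(wilting) = 0.02·0.93·0.83 + 0.57·0.93·0.17 + 0.64·0.07·0.83 + 0.81·0.07·0.17 = 0.015438 + 0.090117 + 0.037184 + 0.009639 = 0.152378
The underwatering-present share is 0.090117 + 0.009639 = 0.099756.
P(underwatering | wilting) = 0.099756 / 0.152378 ≈ 0.6547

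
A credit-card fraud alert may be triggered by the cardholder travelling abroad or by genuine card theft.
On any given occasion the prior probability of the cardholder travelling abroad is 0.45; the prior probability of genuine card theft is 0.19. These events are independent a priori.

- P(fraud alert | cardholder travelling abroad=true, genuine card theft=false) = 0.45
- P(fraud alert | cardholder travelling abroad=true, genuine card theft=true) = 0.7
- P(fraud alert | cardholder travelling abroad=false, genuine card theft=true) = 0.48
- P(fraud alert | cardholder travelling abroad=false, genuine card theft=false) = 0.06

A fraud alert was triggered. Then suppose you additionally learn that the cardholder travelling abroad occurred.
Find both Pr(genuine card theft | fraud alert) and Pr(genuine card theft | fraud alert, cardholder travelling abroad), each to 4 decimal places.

P(fraud alert) = 0.06*0.55*0.81 + 0.48*0.55*0.19 + 0.45*0.45*0.81 + 0.7*0.45*0.19 = 0.026730 + 0.050160 + 0.164025 + 0.059850 = 0.300765
The genuine card theft-present share is 0.050160 + 0.059850 = 0.110010.
P(genuine card theft | fraud alert) = 0.110010 / 0.300765 ≈ 0.3658

With the extra evidence:
P(fraud alert | cardholder travelling abroad) = 0.45×0.81 + 0.7×0.19 = 0.364500 + 0.133000 = 0.497500
Restricting to configurations with genuine card theft present: 0.7×0.19 = 0.133000.
So P(genuine card theft | fraud alert, cardholder travelling abroad) = 0.133000/0.497500 ≈ 0.2673.
This is intercausal reasoning (explaining away): once cardholder travelling abroad accounts for the fraud alert, genuine card theft becomes less likely.

Pr(genuine card theft | fraud alert) ≈ 0.3658; Pr(genuine card theft | fraud alert, cardholder travelling abroad) ≈ 0.2673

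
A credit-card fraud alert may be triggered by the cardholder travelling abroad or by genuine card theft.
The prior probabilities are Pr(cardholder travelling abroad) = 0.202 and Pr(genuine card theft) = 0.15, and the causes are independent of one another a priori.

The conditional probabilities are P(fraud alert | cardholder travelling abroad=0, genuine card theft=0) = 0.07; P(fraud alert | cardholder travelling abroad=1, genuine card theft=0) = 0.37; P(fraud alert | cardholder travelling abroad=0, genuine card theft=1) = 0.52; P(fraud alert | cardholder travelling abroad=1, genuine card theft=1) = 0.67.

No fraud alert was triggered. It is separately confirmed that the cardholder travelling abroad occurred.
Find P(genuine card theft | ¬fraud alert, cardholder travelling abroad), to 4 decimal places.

P(genuine card theft | ¬fraud alert, cardholder travelling abroad) ≈ 0.0846

P(¬fraud alert | cardholder travelling abroad) = 0.63*0.85 + 0.33*0.15 = 0.535500 + 0.049500 = 0.585000
Restricting to configurations with genuine card theft present: 0.33*0.15 = 0.049500.
Hence the posterior is 0.049500/0.585000 ≈ 0.0846.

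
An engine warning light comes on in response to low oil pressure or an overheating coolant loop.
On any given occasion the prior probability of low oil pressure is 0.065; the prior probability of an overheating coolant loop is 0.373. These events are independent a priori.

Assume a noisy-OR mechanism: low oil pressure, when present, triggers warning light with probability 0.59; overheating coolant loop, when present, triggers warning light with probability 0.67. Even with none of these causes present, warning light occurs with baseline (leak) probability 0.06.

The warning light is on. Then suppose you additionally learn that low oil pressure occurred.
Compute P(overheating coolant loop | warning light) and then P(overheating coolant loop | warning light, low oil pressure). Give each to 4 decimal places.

P(overheating coolant loop | warning light) ≈ 0.8129; P(overheating coolant loop | warning light, low oil pressure) ≈ 0.4579

Under noisy-OR, P(warning light | causes) = 1 − (1−0.06)·∏(1−qᵢ) over the active causes.
By total probability over the 4 (low oil pressure, overheating coolant loop) configurations:
  P(warning light) = 0.06×0.935×0.627 + 0.6898×0.935×0.373 + 0.6146×0.065×0.627 + 0.872818×0.065×0.373
        = 0.035175 + 0.240571 + 0.025048 + 0.021161 = 0.321955
Configurations with overheating coolant loop contribute 0.261732, so
  P(overheating coolant loop | warning light) = 0.261732 / 0.321955 ≈ 0.8129

With the extra evidence:
Weight on overheating coolant loop=true, given the evidence: 0.872818*0.373 = 0.325561
Normalizer over all consistent configurations: 0.6146*0.627 + 0.872818*0.373 = 0.710915
Posterior = 0.325561 / 0.710915 ≈ 0.4579
The drop from 0.8129 to 0.4579 is the explaining-away (discounting) effect.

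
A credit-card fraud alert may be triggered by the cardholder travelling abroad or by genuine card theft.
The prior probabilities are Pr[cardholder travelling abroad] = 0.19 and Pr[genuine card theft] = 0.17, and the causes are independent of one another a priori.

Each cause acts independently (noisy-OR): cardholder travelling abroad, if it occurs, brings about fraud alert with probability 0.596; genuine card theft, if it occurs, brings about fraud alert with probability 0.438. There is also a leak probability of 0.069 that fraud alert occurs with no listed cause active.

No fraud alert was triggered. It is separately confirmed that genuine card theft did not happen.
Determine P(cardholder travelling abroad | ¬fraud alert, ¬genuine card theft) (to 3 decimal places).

Under noisy-OR, P(fraud alert | causes) = 1 − (1−0.069)·∏(1−qᵢ) over the active causes.
P(¬fraud alert | ¬genuine card theft) = 0.931*0.81 + 0.376124*0.19 = 0.754110 + 0.071464 = 0.825574
Restricting to configurations with cardholder travelling abroad present: 0.376124*0.19 = 0.071464.
So P(cardholder travelling abroad | ¬fraud alert, ¬genuine card theft) = 0.071464/0.825574 ≈ 0.087.

P(cardholder travelling abroad | ¬fraud alert, ¬genuine card theft) ≈ 0.087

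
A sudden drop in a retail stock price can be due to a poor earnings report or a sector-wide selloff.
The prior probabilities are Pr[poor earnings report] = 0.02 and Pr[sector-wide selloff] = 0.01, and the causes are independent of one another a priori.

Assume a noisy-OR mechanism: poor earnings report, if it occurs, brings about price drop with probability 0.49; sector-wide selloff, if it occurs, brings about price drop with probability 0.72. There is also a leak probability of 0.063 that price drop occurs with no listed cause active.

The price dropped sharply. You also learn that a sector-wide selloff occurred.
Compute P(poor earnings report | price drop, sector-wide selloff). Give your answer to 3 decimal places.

P(poor earnings report | price drop, sector-wide selloff) ≈ 0.023

Under noisy-OR, P(price drop | causes) = 1 − (1−0.063)·∏(1−qᵢ) over the active causes.
P(price drop | sector-wide selloff) = 0.73764*0.98 + 0.866196*0.02 = 0.722887 + 0.017324 = 0.740211
The poor earnings report-present share is 0.866196*0.02 = 0.017324.
P(poor earnings report | price drop, sector-wide selloff) = 0.017324 / 0.740211 ≈ 0.023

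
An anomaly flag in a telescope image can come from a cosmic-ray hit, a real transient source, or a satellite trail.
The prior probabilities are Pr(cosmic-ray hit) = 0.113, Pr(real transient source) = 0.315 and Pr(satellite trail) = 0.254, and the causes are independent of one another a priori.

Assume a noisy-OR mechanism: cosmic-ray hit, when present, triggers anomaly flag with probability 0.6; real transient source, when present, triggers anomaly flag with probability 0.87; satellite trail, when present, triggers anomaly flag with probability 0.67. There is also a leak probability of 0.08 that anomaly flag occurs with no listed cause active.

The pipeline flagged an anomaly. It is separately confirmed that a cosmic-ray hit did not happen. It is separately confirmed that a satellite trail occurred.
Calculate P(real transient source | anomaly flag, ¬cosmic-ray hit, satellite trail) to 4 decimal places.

P(real transient source | anomaly flag, ¬cosmic-ray hit, satellite trail) ≈ 0.3881

Under noisy-OR, P(anomaly flag | causes) = 1 − (1−0.08)·∏(1−qᵢ) over the active causes.
Numerator (weight on configurations with real transient source): 0.960532×0.315 = 0.302568
Denominator P(anomaly flag | ¬cosmic-ray hit, satellite trail): 0.6964×0.685 + 0.960532×0.315 = 0.779602
P(real transient source | anomaly flag, ¬cosmic-ray hit, satellite trail) = 0.302568/0.779602 ≈ 0.3881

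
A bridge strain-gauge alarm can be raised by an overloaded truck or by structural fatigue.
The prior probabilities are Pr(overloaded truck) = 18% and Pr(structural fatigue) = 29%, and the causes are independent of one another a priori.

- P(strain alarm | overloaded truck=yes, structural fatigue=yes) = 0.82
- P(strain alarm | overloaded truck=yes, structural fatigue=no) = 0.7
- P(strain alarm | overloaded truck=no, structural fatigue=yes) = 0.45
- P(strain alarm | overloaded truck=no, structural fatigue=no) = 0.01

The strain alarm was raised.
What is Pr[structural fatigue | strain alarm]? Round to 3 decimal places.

Numerator (weight on configurations with structural fatigue): 0.107010 + 0.042804 = 0.149814
Denominator P(strain alarm): 0.01·0.82·0.71 + 0.45·0.82·0.29 + 0.7·0.18·0.71 + 0.82·0.18·0.29 = 0.245096
Posterior = 0.149814 / 0.245096 ≈ 0.611

Pr[structural fatigue | strain alarm] ≈ 0.611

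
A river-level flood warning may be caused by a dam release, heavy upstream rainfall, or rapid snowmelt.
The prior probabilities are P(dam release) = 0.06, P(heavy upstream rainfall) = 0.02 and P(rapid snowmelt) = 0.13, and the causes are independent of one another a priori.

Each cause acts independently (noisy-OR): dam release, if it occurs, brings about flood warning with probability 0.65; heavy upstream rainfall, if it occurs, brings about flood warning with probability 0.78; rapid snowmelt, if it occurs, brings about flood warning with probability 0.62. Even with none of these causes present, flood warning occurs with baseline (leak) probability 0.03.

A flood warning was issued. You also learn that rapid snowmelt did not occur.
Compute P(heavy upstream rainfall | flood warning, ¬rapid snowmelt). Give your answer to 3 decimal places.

Under noisy-OR, P(flood warning | causes) = 1 − (1−0.03)·∏(1−qᵢ) over the active causes.
For the numerator, keep only heavy upstream rainfall=true terms: 0.014788 + 0.001110 = 0.015898
Denominator P(flood warning | ¬rapid snowmelt): 0.03·0.94·0.98 + 0.7866·0.94·0.02 + 0.6605·0.06·0.98 + 0.92531·0.06·0.02 = 0.082371
Posterior = 0.015898 / 0.082371 ≈ 0.193

P(heavy upstream rainfall | flood warning, ¬rapid snowmelt) ≈ 0.193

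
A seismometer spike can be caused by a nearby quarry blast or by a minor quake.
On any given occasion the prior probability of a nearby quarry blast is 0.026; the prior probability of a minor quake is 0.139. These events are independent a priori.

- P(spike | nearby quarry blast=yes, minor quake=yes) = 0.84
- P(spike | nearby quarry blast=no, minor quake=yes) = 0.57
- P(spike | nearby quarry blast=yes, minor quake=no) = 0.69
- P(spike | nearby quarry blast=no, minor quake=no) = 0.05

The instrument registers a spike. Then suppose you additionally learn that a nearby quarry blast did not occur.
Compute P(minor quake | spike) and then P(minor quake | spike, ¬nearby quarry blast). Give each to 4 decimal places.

P(minor quake | spike) ≈ 0.5830; P(minor quake | spike, ¬nearby quarry blast) ≈ 0.6479

By total probability over the 4 (nearby quarry blast, minor quake) configurations:
  P(spike) = 0.05×0.974×0.861 + 0.57×0.974×0.139 + 0.69×0.026×0.861 + 0.84×0.026×0.139
        = 0.041931 + 0.077170 + 0.015446 + 0.003036 = 0.137583
Keeping only the minor quake-present terms gives 0.080206, so
  P(minor quake | spike) = 0.080206 / 0.137583 ≈ 0.5830

With the extra evidence:
For the numerator, keep only minor quake=true terms: 0.57×0.139 = 0.079230
The normalizing constant is 0.05×0.861 + 0.57×0.139 = 0.122280
Posterior = 0.079230 / 0.122280 ≈ 0.6479
Ruling out nearby quarry blast raises the posterior on minor quake — the flip side of explaining away.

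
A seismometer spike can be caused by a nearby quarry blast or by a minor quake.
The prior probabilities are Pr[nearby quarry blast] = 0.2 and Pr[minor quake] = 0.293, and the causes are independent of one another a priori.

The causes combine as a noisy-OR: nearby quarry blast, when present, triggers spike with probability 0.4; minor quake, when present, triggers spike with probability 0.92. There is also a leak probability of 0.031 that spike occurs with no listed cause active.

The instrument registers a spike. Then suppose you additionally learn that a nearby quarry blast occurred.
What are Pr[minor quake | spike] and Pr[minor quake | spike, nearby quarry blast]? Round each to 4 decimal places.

Pr[minor quake | spike] ≈ 0.7801; Pr[minor quake | spike, nearby quarry blast] ≈ 0.4856

Under noisy-OR, P(spike | causes) = 1 − (1−0.031)·∏(1−qᵢ) over the active causes.
Sum P(spike|·) weighted by the priors over the 4 (nearby quarry blast, minor quake) configurations:
  P(spike) = 0.031*0.8*0.707 + 0.92248*0.8*0.293 + 0.4186*0.2*0.707 + 0.953488*0.2*0.293
        = 0.017534 + 0.216229 + 0.059190 + 0.055874 = 0.348827
The terms with minor quake present sum to 0.272103, so
  P(minor quake | spike) = 0.272103 / 0.348827 ≈ 0.7801

With the extra evidence:
P(spike | nearby quarry blast) = 0.4186×0.707 + 0.953488×0.293 = 0.295950 + 0.279372 = 0.575322
Restricting to configurations with minor quake present: 0.953488×0.293 = 0.279372.
Hence the posterior is 0.279372/0.575322 ≈ 0.4856.
The drop from 0.7801 to 0.4856 is the explaining-away (discounting) effect.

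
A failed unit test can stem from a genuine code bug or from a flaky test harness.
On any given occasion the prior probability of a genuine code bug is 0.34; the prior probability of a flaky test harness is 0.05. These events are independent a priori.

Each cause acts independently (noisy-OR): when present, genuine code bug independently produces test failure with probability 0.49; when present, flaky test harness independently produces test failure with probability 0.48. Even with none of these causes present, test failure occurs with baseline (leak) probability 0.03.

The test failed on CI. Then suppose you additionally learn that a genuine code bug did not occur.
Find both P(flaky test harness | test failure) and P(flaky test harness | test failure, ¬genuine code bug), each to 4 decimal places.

P(flaky test harness | test failure) ≈ 0.1374; P(flaky test harness | test failure, ¬genuine code bug) ≈ 0.4651

Under noisy-OR, P(test failure | causes) = 1 − (1−0.03)·∏(1−qᵢ) over the active causes.
For the numerator, keep only flaky test harness=true terms: 0.016355 + 0.012627 = 0.028982
The normalizing constant is 0.03*0.66*0.95 + 0.4956*0.66*0.05 + 0.5053*0.34*0.95 + 0.742756*0.34*0.05 = 0.211004
Posterior = 0.028982 / 0.211004 ≈ 0.1374

With the extra evidence:
P(test failure | ¬genuine code bug) = 0.03·0.95 + 0.4956·0.05 = 0.028500 + 0.024780 = 0.053280
Restricting to configurations with flaky test harness present: 0.4956·0.05 = 0.024780.
P(flaky test harness | test failure, ¬genuine code bug) = 0.024780 / 0.053280 ≈ 0.4651
Ruling out genuine code bug raises the posterior on flaky test harness — the flip side of explaining away.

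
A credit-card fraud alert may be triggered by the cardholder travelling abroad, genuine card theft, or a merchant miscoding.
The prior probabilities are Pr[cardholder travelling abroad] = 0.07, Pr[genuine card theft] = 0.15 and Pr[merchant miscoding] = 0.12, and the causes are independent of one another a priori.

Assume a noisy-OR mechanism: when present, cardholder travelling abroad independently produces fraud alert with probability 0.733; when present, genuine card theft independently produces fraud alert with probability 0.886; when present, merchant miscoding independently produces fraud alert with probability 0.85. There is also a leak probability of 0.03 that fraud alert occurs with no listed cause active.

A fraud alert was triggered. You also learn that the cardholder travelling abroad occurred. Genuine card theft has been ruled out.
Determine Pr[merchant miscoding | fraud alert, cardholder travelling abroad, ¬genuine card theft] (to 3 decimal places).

Under noisy-OR, P(fraud alert | causes) = 1 − (1−0.03)·∏(1−qᵢ) over the active causes.
Sum P(fraud alert|·) weighted by the priors over both values of merchant miscoding:
  P(fraud alert | cardholder travelling abroad, ¬genuine card theft) = 0.74101*0.88 + 0.961151*0.12
        = 0.652089 + 0.115338 = 0.767427
Keeping only the merchant miscoding-present terms gives 0.115338, so
  P(merchant miscoding | fraud alert, cardholder travelling abroad, ¬genuine card theft) = 0.115338 / 0.767427 ≈ 0.150

Pr[merchant miscoding | fraud alert, cardholder travelling abroad, ¬genuine card theft] ≈ 0.150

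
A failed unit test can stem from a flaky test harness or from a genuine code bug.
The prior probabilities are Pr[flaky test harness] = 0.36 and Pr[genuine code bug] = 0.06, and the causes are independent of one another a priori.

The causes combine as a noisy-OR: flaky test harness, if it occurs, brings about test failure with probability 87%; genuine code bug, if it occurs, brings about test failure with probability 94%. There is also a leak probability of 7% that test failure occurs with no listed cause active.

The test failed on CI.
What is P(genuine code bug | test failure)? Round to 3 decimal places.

Under noisy-OR, P(test failure | causes) = 1 − (1−0.07)·∏(1−qᵢ) over the active causes.
Enumerate the 4 (flaky test harness, genuine code bug) configurations and weight by the priors:
  P(test failure) = 0.07·0.64·0.94 + 0.9442·0.64·0.06 + 0.8791·0.36·0.94 + 0.992746·0.36·0.06
        = 0.042112 + 0.036257 + 0.297487 + 0.021443 = 0.397299
Keeping only the genuine code bug-present terms gives 0.057700, so
  P(genuine code bug | test failure) = 0.057700 / 0.397299 ≈ 0.145

P(genuine code bug | test failure) ≈ 0.145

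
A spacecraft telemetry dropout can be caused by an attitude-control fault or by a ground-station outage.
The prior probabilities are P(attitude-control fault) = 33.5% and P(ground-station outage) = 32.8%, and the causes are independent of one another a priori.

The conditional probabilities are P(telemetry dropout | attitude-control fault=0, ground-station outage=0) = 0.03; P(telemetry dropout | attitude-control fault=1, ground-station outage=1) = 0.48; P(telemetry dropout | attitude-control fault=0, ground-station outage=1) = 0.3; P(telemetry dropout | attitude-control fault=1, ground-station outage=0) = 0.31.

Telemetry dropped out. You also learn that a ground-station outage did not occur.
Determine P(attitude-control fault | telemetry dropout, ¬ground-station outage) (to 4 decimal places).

P(attitude-control fault | telemetry dropout, ¬ground-station outage) ≈ 0.8389

By total probability over both values of attitude-control fault:
  P(telemetry dropout | ¬ground-station outage) = 0.03·0.665 + 0.31·0.335
        = 0.019950 + 0.103850 = 0.123800
Configurations with attitude-control fault contribute 0.103850, so
  P(attitude-control fault | telemetry dropout, ¬ground-station outage) = 0.103850 / 0.123800 ≈ 0.8389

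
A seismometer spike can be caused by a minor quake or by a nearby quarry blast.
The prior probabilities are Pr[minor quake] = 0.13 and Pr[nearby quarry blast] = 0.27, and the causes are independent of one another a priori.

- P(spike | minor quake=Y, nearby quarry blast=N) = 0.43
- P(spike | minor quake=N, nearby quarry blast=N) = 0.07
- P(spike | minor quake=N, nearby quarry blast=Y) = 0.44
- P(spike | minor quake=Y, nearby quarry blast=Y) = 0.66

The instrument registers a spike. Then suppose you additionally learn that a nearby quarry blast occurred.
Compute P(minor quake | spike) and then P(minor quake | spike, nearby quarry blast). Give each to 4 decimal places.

P(spike) = 0.07*0.87*0.73 + 0.44*0.87*0.27 + 0.43*0.13*0.73 + 0.66*0.13*0.27 = 0.044457 + 0.103356 + 0.040807 + 0.023166 = 0.211786
Of this, 0.063973 comes from 0.040807 + 0.023166 (the minor quake=true cases).
Hence the posterior is 0.063973/0.211786 ≈ 0.3021.

Now condition on the additional information:
P(spike | nearby quarry blast) = 0.44*0.87 + 0.66*0.13 = 0.382800 + 0.085800 = 0.468600
Restricting to configurations with minor quake present: 0.66*0.13 = 0.085800.
Hence the posterior is 0.085800/0.468600 ≈ 0.1831.
Conditioning on nearby quarry blast lowers the posterior on minor quake: the classic explaining-away effect in a common-effect structure.

P(minor quake | spike) ≈ 0.3021; P(minor quake | spike, nearby quarry blast) ≈ 0.1831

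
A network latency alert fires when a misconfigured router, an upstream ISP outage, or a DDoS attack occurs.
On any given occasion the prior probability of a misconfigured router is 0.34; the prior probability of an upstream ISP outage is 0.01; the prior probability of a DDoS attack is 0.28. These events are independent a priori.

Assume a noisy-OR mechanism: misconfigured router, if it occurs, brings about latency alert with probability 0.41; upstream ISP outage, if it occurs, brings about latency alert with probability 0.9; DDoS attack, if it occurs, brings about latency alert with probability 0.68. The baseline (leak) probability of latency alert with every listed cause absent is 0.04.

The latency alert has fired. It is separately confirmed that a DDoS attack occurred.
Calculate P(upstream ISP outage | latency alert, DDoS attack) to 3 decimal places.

Under noisy-OR, P(latency alert | causes) = 1 − (1−0.04)·∏(1−qᵢ) over the active causes.
Sum P(latency alert|·) weighted by the priors over the 4 (misconfigured router, upstream ISP outage) configurations:
  P(latency alert | DDoS attack) = 0.6928·0.66·0.99 + 0.96928·0.66·0.01 + 0.818752·0.34·0.99 + 0.981875·0.34·0.01
        = 0.452676 + 0.006397 + 0.275592 + 0.003338 = 0.738003
Keeping only the upstream ISP outage-present terms gives 0.009735, so
  P(upstream ISP outage | latency alert, DDoS attack) = 0.009735 / 0.738003 ≈ 0.013

P(upstream ISP outage | latency alert, DDoS attack) ≈ 0.013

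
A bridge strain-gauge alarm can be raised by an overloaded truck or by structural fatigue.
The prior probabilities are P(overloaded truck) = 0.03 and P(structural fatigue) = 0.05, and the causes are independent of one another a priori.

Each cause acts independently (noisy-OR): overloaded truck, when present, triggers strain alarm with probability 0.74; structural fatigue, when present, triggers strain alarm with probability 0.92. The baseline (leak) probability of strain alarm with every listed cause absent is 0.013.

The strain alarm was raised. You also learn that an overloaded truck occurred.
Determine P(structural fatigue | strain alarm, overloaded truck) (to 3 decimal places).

P(structural fatigue | strain alarm, overloaded truck) ≈ 0.065

Under noisy-OR, P(strain alarm | causes) = 1 − (1−0.013)·∏(1−qᵢ) over the active causes.
Numerator (weight on configurations with structural fatigue): 0.97947×0.05 = 0.048974
Normalizer over all consistent configurations: 0.74338×0.95 + 0.97947×0.05 = 0.755185
Posterior = 0.048974 / 0.755185 ≈ 0.065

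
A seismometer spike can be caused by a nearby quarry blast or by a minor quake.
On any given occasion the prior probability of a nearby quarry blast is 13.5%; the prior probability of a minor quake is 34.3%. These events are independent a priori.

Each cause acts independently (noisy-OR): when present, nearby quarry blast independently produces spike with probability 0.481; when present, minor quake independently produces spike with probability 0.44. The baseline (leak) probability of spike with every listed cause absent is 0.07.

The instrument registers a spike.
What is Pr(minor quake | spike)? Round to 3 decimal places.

Under noisy-OR, P(spike | causes) = 1 − (1−0.07)·∏(1−qᵢ) over the active causes.
P(spike) = 0.07×0.865×0.657 + 0.4792×0.865×0.343 + 0.51733×0.135×0.657 + 0.729705×0.135×0.343 = 0.039781 + 0.142176 + 0.045885 + 0.033789 = 0.261631
Of this, 0.175965 comes from 0.142176 + 0.033789 (the minor quake=true cases).
P(minor quake | spike) = 0.175965 / 0.261631 ≈ 0.673

Pr(minor quake | spike) ≈ 0.673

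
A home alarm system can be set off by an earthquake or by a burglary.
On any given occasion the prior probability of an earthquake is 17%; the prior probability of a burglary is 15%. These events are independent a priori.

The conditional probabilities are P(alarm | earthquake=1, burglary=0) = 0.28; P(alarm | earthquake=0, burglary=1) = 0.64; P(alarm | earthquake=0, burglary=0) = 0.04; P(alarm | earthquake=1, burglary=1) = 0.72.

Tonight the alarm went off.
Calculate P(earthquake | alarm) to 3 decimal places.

Sum P(alarm|·) weighted by the priors over the 4 (earthquake, burglary) configurations:
  P(alarm) = 0.04*0.83*0.85 + 0.64*0.83*0.15 + 0.28*0.17*0.85 + 0.72*0.17*0.15
        = 0.028220 + 0.079680 + 0.040460 + 0.018360 = 0.166720
The terms with earthquake present sum to 0.058820, so
  P(earthquake | alarm) = 0.058820 / 0.166720 ≈ 0.353

P(earthquake | alarm) ≈ 0.353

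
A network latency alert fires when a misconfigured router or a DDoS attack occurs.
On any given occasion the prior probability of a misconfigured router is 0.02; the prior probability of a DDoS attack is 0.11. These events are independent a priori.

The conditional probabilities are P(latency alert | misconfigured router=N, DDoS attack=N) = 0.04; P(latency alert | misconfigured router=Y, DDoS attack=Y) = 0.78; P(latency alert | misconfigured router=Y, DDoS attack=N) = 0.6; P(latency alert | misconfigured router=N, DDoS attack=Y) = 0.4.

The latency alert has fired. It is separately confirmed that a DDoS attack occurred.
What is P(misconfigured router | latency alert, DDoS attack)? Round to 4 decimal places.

Sum P(latency alert|·) weighted by the priors over both values of misconfigured router:
  P(latency alert | DDoS attack) = 0.4·0.98 + 0.78·0.02
        = 0.392000 + 0.015600 = 0.407600
Keeping only the misconfigured router-present terms gives 0.015600, so
  P(misconfigured router | latency alert, DDoS attack) = 0.015600 / 0.407600 ≈ 0.0383

P(misconfigured router | latency alert, DDoS attack) ≈ 0.0383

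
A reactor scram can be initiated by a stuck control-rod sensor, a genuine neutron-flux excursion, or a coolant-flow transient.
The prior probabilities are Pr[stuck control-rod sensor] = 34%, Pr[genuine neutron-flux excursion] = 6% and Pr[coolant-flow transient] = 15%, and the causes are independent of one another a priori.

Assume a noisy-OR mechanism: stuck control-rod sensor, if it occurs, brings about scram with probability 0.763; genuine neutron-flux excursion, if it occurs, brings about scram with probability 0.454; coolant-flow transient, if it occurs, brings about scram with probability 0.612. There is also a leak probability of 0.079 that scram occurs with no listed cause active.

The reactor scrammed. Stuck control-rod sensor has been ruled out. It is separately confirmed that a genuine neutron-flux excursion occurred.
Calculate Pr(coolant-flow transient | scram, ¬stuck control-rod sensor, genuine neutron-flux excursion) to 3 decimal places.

Pr(coolant-flow transient | scram, ¬stuck control-rod sensor, genuine neutron-flux excursion) ≈ 0.222

Under noisy-OR, P(scram | causes) = 1 − (1−0.079)·∏(1−qᵢ) over the active causes.
P(scram | ¬stuck control-rod sensor, genuine neutron-flux excursion) = 0.497134·0.85 + 0.804888·0.15 = 0.422564 + 0.120733 = 0.543297
The coolant-flow transient-present share is 0.804888·0.15 = 0.120733.
P(coolant-flow transient | scram, ¬stuck control-rod sensor, genuine neutron-flux excursion) = 0.120733 / 0.543297 ≈ 0.222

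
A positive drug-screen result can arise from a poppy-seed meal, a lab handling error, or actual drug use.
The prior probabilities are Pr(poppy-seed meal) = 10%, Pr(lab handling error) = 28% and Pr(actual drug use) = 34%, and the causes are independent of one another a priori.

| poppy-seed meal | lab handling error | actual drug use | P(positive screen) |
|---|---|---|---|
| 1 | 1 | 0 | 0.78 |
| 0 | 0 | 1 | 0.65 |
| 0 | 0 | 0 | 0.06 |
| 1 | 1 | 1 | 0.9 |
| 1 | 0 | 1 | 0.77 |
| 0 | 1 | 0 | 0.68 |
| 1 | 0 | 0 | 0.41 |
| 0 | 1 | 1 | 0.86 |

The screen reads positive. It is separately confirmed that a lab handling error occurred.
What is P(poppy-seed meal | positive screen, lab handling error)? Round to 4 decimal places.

P(poppy-seed meal | positive screen, lab handling error) ≈ 0.1096

P(positive screen | lab handling error) = 0.68·0.9·0.66 + 0.86·0.9·0.34 + 0.78·0.1·0.66 + 0.9·0.1·0.34 = 0.403920 + 0.263160 + 0.051480 + 0.030600 = 0.749160
The poppy-seed meal-present share is 0.051480 + 0.030600 = 0.082080.
Hence the posterior is 0.082080/0.749160 ≈ 0.1096.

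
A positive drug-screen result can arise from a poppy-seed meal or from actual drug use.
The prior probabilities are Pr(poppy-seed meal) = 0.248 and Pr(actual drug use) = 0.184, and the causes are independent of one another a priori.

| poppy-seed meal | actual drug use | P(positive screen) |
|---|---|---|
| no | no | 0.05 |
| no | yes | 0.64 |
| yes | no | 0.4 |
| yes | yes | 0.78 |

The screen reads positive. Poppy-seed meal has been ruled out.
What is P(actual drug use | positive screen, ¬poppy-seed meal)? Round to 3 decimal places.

P(actual drug use | positive screen, ¬poppy-seed meal) ≈ 0.743

P(positive screen | ¬poppy-seed meal) = 0.05·0.816 + 0.64·0.184 = 0.040800 + 0.117760 = 0.158560
The actual drug use-present share is 0.64·0.184 = 0.117760.
P(actual drug use | positive screen, ¬poppy-seed meal) = 0.117760 / 0.158560 ≈ 0.743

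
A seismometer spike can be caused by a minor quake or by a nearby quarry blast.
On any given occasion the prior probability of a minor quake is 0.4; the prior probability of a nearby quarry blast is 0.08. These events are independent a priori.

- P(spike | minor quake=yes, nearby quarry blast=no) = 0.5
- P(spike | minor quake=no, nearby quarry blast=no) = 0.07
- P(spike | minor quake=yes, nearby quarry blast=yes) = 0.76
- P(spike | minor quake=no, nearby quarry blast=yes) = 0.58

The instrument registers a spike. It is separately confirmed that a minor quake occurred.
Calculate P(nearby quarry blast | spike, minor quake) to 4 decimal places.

P(spike | minor quake) = 0.5*0.92 + 0.76*0.08 = 0.460000 + 0.060800 = 0.520800
The nearby quarry blast-present share is 0.76*0.08 = 0.060800.
Hence the posterior is 0.060800/0.520800 ≈ 0.1167.

P(nearby quarry blast | spike, minor quake) ≈ 0.1167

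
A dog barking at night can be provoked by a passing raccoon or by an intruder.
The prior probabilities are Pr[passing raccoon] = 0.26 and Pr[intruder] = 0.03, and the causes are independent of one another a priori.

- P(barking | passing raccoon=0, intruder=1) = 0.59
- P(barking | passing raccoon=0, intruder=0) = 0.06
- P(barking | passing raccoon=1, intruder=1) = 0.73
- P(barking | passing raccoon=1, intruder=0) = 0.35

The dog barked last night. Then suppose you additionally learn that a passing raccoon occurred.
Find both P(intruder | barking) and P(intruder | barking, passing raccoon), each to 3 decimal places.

P(barking) = 0.06*0.74*0.97 + 0.59*0.74*0.03 + 0.35*0.26*0.97 + 0.73*0.26*0.03 = 0.043068 + 0.013098 + 0.088270 + 0.005694 = 0.150130
The intruder-present share is 0.013098 + 0.005694 = 0.018792.
P(intruder | barking) = 0.018792 / 0.150130 ≈ 0.125

Now also conditioning on passing raccoon=true:
By total probability over both values of intruder:
  P(barking | passing raccoon) = 0.35·0.97 + 0.73·0.03
        = 0.339500 + 0.021900 = 0.361400
Configurations with intruder contribute 0.021900, so
  P(intruder | barking, passing raccoon) = 0.021900 / 0.361400 ≈ 0.061
— passing raccoon explains away the evidence for intruder.

P(intruder | barking) ≈ 0.125; P(intruder | barking, passing raccoon) ≈ 0.061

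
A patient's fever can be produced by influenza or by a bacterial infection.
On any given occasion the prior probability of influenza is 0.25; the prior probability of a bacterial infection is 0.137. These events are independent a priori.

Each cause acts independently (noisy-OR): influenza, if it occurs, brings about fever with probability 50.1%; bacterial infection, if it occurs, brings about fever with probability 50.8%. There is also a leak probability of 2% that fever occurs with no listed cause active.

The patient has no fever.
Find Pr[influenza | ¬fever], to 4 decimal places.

Pr[influenza | ¬fever] ≈ 0.1426

Under noisy-OR, P(fever | causes) = 1 − (1−0.02)·∏(1−qᵢ) over the active causes.
For the numerator, keep only influenza=true terms: 0.105506 + 0.008240 = 0.113746
Normalizer over all consistent configurations: 0.98×0.75×0.863 + 0.48216×0.75×0.137 + 0.48902×0.25×0.863 + 0.240598×0.25×0.137 = 0.797593
Posterior = 0.113746 / 0.797593 ≈ 0.1426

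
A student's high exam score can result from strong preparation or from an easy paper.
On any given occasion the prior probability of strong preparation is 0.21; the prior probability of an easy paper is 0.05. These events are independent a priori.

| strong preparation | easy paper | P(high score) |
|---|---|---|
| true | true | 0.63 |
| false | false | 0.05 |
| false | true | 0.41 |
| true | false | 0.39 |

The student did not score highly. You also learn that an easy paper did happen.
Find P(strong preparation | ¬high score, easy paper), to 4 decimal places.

P(strong preparation | ¬high score, easy paper) ≈ 0.1429

Sum P(¬high score|·) weighted by the priors over both values of strong preparation:
  P(¬high score | easy paper) = 0.59·0.79 + 0.37·0.21
        = 0.466100 + 0.077700 = 0.543800
Keeping only the strong preparation-present terms gives 0.077700, so
  P(strong preparation | ¬high score, easy paper) = 0.077700 / 0.543800 ≈ 0.1429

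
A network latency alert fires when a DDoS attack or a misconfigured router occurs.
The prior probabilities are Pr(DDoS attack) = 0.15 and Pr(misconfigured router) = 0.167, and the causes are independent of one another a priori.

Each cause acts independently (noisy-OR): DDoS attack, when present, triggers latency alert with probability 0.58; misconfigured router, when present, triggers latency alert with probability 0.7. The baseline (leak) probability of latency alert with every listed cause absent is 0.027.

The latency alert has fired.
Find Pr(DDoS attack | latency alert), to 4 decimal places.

Under noisy-OR, P(latency alert | causes) = 1 − (1−0.027)·∏(1−qᵢ) over the active causes.
By total probability over the 4 (DDoS attack, misconfigured router) configurations:
  P(latency alert) = 0.027×0.85×0.833 + 0.7081×0.85×0.167 + 0.59134×0.15×0.833 + 0.877402×0.15×0.167
        = 0.019117 + 0.100515 + 0.073888 + 0.021979 = 0.215499
The terms with DDoS attack present sum to 0.095867, so
  P(DDoS attack | latency alert) = 0.095867 / 0.215499 ≈ 0.4449

Pr(DDoS attack | latency alert) ≈ 0.4449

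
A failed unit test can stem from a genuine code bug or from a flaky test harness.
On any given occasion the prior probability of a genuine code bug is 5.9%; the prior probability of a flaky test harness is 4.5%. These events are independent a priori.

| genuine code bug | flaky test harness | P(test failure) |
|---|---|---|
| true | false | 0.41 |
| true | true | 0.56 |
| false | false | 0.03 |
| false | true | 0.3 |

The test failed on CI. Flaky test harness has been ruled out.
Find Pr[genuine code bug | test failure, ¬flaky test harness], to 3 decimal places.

Enumerate both values of genuine code bug and weight by the priors:
  P(test failure | ¬flaky test harness) = 0.03*0.941 + 0.41*0.059
        = 0.028230 + 0.024190 = 0.052420
The terms with genuine code bug present sum to 0.024190, so
  P(genuine code bug | test failure, ¬flaky test harness) = 0.024190 / 0.052420 ≈ 0.461

Pr[genuine code bug | test failure, ¬flaky test harness] ≈ 0.461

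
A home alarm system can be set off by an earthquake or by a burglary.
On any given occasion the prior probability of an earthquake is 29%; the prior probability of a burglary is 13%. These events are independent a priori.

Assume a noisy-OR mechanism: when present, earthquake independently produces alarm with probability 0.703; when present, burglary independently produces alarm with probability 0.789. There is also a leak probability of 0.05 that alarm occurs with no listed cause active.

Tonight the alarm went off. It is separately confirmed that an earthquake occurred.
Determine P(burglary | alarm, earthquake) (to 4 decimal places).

P(burglary | alarm, earthquake) ≈ 0.1637

Under noisy-OR, P(alarm | causes) = 1 − (1−0.05)·∏(1−qᵢ) over the active causes.
Weight on burglary=true, given the evidence: 0.940466*0.13 = 0.122261
The normalizing constant is 0.71785*0.87 + 0.940466*0.13 = 0.746790
Posterior = 0.122261 / 0.746790 ≈ 0.1637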